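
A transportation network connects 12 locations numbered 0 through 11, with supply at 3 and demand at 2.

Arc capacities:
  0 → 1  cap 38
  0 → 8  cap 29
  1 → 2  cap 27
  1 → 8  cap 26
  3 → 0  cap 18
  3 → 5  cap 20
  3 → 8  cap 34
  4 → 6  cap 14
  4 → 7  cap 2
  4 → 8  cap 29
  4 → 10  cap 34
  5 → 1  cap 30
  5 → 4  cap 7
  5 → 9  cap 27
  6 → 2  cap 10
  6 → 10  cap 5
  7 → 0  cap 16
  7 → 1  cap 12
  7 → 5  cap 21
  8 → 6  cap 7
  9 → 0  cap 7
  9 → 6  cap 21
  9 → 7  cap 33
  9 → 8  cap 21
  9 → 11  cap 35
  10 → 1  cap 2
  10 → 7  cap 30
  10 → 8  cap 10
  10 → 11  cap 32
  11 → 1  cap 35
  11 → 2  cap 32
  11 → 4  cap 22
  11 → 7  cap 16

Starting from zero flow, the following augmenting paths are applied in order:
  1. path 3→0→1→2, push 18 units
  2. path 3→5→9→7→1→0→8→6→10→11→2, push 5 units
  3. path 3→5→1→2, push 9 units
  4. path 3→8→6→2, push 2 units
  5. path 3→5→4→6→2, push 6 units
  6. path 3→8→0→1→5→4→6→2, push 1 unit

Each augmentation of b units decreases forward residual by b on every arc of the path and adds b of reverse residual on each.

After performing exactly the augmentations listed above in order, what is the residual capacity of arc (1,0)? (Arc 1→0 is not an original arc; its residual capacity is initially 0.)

Residual capacity of (1,0): 14

after path 1 (3→0→1→2, push 18): res(1,0)=18
after path 2 (3→5→9→7→1→0→8→6→10→11→2, push 5): res(1,0)=13
after path 3 (3→5→1→2, push 9): res(1,0)=13
after path 4 (3→8→6→2, push 2): res(1,0)=13
after path 5 (3→5→4→6→2, push 6): res(1,0)=13
after path 6 (3→8→0→1→5→4→6→2, push 1): res(1,0)=14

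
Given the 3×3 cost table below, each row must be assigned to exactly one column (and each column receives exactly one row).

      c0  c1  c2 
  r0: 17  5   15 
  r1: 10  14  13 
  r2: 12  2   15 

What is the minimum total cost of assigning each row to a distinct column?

optimal assignment: row0→col2 (cost 15), row1→col0 (cost 10), row2→col1 (cost 2)
total = 15 + 10 + 2 = 27

Minimum assignment cost: 27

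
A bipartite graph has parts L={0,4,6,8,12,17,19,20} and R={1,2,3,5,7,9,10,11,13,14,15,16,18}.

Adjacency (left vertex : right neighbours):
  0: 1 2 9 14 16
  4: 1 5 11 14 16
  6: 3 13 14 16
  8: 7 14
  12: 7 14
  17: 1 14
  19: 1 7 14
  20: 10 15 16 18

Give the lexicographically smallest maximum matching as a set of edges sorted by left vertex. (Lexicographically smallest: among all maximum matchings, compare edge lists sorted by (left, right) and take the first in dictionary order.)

Lex-smallest maximum matching: {(0,2), (4,5), (6,3), (8,7), (12,14), (17,1), (20,10)}

|M| = 7 (so the lex-smallest maximum matching has 7 edges)
process left vertices in ascending order; for each, take the smallest-labelled available neighbour that still permits 7 edges overall, or leave it unmatched if none does
lex-smallest matching: {0-2, 4-5, 6-3, 8-7, 12-14, 17-1, 20-10}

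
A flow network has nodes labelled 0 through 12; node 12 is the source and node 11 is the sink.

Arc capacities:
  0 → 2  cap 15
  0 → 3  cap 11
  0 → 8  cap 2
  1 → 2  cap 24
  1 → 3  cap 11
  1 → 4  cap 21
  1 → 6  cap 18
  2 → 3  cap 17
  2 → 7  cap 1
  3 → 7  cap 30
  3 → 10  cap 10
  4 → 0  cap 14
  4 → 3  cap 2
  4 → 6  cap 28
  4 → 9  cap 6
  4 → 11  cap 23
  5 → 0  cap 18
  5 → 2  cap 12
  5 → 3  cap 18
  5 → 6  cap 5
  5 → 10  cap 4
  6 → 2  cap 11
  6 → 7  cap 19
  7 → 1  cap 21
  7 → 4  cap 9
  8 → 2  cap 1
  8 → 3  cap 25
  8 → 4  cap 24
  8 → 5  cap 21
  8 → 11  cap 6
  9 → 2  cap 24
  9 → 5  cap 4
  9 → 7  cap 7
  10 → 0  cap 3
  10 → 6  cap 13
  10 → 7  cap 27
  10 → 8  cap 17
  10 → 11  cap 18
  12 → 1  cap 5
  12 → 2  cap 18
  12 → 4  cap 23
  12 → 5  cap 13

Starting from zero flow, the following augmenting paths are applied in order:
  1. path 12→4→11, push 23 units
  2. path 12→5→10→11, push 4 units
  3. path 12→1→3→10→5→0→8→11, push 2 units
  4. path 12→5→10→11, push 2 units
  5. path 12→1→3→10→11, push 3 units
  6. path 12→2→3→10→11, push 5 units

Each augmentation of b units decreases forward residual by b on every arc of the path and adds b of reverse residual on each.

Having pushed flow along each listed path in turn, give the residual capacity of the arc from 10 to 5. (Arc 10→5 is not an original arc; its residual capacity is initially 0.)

Residual capacity of (10,5): 4

after path 1 (12→4→11, push 23): res(10,5)=0
after path 2 (12→5→10→11, push 4): res(10,5)=4
after path 3 (12→1→3→10→5→0→8→11, push 2): res(10,5)=2
after path 4 (12→5→10→11, push 2): res(10,5)=4
after path 5 (12→1→3→10→11, push 3): res(10,5)=4
after path 6 (12→2→3→10→11, push 5): res(10,5)=4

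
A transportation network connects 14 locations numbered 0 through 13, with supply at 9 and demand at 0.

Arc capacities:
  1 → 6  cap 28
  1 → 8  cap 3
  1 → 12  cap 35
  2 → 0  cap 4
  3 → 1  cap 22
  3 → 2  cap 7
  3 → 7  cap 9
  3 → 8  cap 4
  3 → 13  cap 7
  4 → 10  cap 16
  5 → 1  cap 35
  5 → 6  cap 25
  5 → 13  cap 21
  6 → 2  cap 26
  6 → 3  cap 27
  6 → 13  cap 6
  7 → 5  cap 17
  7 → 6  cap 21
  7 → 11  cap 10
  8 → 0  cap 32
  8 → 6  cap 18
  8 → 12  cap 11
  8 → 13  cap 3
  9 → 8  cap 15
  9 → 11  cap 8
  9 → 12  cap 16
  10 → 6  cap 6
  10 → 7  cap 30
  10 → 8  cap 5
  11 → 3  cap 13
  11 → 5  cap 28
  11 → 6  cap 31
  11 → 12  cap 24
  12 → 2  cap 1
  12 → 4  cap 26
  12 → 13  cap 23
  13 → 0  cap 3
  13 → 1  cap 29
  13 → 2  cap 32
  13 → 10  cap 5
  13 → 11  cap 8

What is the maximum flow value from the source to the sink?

augment #1: 9→8→0 bottleneck 15, total now 15
augment #2: 9→12→2→0 bottleneck 1, total now 16
augment #3: 9→12→13→0 bottleneck 3, total now 19
augment #4: 9→11→3→2→0 bottleneck 3, total now 22
augment #5: 9→11→3→8→0 bottleneck 4, total now 26
augment #6: 9→11→3→1→8→0 bottleneck 1, total now 27
augment #7: 9→12→4→10→8→0 bottleneck 5, total now 32
augment #8: 9→12→13→1→8→0 bottleneck 2, total now 34

Maximum flow value: 34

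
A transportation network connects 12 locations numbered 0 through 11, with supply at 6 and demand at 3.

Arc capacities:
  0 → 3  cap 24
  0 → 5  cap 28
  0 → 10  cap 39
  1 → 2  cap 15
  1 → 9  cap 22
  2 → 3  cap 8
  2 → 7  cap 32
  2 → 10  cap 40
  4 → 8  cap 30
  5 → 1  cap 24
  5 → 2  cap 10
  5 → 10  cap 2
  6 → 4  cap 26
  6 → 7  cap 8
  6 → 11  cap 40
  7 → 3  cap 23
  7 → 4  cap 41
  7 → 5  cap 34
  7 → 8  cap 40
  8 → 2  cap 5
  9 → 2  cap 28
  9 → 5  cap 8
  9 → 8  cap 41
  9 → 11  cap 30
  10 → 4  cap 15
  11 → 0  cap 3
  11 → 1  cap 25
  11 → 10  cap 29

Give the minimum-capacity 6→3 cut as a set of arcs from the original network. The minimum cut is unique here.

Min-cut arcs: {(2,3), (7,3), (11,0)} (total capacity 34)

augment #1: 6→7→3 push 8
augment #2: 6→11→0→3 push 3
augment #3: 6→4→8→2→3 push 5
augment #4: 6→11→1→2→3 push 3
augment #5: 6→11→1→2→7→3 push 12
augment #6: 6→11→1→9→2→7→3 push 3
max flow = 34; residual-reachable set from 6 gives S-side
cut edges (S→T): {(2,3), (7,3), (11,0)} total cap 34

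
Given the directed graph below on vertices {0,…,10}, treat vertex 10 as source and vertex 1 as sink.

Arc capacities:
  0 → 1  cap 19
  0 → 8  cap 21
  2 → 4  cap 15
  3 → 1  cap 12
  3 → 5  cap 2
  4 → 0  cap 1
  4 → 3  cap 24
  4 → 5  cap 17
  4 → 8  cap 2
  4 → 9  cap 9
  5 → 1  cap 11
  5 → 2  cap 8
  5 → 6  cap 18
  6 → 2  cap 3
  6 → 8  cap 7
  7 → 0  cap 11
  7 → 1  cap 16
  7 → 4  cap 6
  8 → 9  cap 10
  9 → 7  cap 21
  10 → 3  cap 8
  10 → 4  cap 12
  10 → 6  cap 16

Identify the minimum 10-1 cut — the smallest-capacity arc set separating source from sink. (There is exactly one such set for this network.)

augment #1: 10→3→1 push 8
augment #2: 10→4→0→1 push 1
augment #3: 10→4→3→1 push 4
augment #4: 10→4→5→1 push 7
augment #5: 10→6→2→4→5→1 push 3
augment #6: 10→6→8→9→7→1 push 7
max flow = 30; residual-reachable set from 10 gives S-side
cut edges (S→T): {(6,2), (6,8), (10,3), (10,4)} total cap 30

Min-cut arcs: {(6,2), (6,8), (10,3), (10,4)} (total capacity 30)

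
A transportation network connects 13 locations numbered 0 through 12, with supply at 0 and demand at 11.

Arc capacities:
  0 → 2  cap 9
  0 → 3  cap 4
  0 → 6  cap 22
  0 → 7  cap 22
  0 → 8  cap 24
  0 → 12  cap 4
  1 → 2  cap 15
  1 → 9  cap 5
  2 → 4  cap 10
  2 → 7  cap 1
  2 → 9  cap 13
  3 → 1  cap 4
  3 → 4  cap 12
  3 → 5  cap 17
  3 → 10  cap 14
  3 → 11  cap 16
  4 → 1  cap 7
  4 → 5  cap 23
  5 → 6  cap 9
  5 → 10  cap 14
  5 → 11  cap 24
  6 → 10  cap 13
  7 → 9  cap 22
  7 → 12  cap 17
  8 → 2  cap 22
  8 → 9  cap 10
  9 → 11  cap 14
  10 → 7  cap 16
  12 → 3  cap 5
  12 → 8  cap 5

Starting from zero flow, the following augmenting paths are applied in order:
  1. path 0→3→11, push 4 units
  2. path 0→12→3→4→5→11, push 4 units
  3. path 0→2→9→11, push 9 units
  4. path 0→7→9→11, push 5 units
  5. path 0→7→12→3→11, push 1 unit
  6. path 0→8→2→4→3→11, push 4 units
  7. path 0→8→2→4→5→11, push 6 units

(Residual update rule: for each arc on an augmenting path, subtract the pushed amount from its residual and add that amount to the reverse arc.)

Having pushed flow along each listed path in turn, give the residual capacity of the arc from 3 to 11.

Residual capacity of (3,11): 7

after path 1 (0→3→11, push 4): res(3,11)=12
after path 2 (0→12→3→4→5→11, push 4): res(3,11)=12
after path 3 (0→2→9→11, push 9): res(3,11)=12
after path 4 (0→7→9→11, push 5): res(3,11)=12
after path 5 (0→7→12→3→11, push 1): res(3,11)=11
after path 6 (0→8→2→4→3→11, push 4): res(3,11)=7
after path 7 (0→8→2→4→5→11, push 6): res(3,11)=7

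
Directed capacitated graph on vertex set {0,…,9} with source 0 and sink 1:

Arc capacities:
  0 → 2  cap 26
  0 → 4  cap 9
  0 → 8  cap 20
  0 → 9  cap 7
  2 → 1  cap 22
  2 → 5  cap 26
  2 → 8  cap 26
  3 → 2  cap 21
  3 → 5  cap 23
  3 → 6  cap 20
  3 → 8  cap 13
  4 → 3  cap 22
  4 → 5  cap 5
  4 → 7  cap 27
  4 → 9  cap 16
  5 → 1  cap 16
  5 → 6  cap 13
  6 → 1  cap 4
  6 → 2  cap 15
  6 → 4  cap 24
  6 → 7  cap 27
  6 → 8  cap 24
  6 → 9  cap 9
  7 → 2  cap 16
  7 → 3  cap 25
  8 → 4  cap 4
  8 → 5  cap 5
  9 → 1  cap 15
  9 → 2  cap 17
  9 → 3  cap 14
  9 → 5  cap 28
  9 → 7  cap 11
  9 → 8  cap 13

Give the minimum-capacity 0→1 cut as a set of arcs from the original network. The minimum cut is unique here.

augment #1: 0→2→1 push 22
augment #2: 0→9→1 push 7
augment #3: 0→2→5→1 push 4
augment #4: 0→4→5→1 push 5
augment #5: 0→4→9→1 push 4
augment #6: 0→8→5→1 push 5
augment #7: 0→8→4→9→1 push 4
max flow = 51; residual-reachable set from 0 gives S-side
cut edges (S→T): {(0,2), (0,4), (0,9), (8,4), (8,5)} total cap 51

Min-cut arcs: {(0,2), (0,4), (0,9), (8,4), (8,5)} (total capacity 51)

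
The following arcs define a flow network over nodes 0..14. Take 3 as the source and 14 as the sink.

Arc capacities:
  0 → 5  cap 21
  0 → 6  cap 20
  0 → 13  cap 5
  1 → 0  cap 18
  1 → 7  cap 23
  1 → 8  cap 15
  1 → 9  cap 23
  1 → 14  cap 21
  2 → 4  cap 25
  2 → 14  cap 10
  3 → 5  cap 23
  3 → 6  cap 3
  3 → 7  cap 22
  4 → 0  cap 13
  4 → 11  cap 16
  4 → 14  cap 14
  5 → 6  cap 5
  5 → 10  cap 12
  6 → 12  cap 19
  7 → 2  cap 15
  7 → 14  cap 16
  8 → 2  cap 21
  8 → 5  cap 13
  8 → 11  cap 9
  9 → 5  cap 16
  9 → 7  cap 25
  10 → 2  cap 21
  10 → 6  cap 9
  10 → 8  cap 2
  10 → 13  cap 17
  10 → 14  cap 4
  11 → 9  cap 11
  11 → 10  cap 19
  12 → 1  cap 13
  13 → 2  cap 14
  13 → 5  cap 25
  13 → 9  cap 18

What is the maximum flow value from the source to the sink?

augment #1: 3→7→14 bottleneck 16, total now 16
augment #2: 3→5→10→14 bottleneck 4, total now 20
augment #3: 3→7→2→14 bottleneck 6, total now 26
augment #4: 3→5→10→2→14 bottleneck 4, total now 30
augment #5: 3→6→12→1→14 bottleneck 3, total now 33
augment #6: 3→5→6→12→1→14 bottleneck 5, total now 38
augment #7: 3→5→10→2→4→14 bottleneck 4, total now 42

Maximum flow value: 42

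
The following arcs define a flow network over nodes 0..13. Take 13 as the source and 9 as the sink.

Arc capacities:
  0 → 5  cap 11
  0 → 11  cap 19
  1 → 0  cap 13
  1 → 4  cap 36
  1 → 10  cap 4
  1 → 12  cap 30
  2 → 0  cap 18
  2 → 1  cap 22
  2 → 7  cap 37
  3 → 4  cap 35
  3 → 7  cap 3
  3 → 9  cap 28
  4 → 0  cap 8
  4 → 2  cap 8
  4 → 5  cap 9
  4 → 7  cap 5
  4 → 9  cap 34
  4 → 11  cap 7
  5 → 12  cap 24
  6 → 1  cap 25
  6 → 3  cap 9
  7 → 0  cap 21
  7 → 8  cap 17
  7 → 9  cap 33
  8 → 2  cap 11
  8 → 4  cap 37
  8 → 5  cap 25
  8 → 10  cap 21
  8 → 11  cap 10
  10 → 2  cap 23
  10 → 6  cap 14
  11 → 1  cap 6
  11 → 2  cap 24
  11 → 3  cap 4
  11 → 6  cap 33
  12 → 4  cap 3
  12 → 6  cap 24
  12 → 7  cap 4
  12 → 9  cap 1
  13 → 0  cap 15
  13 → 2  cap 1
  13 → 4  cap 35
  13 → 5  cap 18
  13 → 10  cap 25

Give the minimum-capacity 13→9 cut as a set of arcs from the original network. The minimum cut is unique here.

Min-cut arcs: {(4,9), (6,3), (7,9), (11,3), (12,9)} (total capacity 81)

augment #1: 13→4→9 push 34
augment #2: 13→2→7→9 push 1
augment #3: 13→4→7→9 push 1
augment #4: 13→5→12→9 push 1
augment #5: 13→0→11→3→9 push 4
augment #6: 13→5→12→7→9 push 4
augment #7: 13→10→2→7→9 push 23
augment #8: 13→10→6→3→9 push 2
augment #9: 13→0→11→2→7→9 push 4
augment #10: 13→0→11→6→3→9 push 7
max flow = 81; residual-reachable set from 13 gives S-side
cut edges (S→T): {(4,9), (6,3), (7,9), (11,3), (12,9)} total cap 81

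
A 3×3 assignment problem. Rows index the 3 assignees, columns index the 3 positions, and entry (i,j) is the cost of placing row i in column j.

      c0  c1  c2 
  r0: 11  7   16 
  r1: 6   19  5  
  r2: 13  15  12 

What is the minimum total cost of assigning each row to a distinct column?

Minimum assignment cost: 25

one of 2 optimal assignments: row0→col1 (cost 7), row1→col0 (cost 6), row2→col2 (cost 12)
total = 7 + 6 + 12 = 25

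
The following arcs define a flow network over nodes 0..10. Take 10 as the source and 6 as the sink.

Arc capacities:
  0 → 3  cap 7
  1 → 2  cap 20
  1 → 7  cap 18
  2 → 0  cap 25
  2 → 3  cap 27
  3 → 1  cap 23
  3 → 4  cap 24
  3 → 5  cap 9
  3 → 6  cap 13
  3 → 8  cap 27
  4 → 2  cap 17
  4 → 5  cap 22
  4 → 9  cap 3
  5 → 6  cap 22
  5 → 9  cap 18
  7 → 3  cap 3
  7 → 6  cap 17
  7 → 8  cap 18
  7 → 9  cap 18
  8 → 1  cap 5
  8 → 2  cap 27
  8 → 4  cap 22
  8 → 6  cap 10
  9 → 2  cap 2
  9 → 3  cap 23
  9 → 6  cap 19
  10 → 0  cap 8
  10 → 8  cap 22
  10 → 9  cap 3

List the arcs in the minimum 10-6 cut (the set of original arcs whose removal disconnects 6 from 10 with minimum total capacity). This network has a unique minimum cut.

Min-cut arcs: {(0,3), (10,8), (10,9)} (total capacity 32)

augment #1: 10→8→6 push 10
augment #2: 10→9→6 push 3
augment #3: 10→0→3→6 push 7
augment #4: 10→8→1→7→6 push 5
augment #5: 10→8→2→3→6 push 6
augment #6: 10→8→4→5→6 push 1
max flow = 32; residual-reachable set from 10 gives S-side
cut edges (S→T): {(0,3), (10,8), (10,9)} total cap 32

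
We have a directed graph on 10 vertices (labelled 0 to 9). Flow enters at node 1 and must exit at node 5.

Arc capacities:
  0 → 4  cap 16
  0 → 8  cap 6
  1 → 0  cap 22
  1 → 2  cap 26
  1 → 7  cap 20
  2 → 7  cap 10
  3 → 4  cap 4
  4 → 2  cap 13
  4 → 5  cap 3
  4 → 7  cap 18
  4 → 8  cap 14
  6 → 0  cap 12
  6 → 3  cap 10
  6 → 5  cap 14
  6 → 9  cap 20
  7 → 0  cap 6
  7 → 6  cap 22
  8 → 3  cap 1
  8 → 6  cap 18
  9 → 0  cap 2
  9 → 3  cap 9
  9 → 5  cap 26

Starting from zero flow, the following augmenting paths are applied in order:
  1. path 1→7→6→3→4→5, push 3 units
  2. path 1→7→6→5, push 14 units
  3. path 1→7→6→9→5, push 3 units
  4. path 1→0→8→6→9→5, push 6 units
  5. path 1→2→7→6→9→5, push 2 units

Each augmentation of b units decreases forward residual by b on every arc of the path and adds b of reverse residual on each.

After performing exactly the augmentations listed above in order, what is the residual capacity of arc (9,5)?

Residual capacity of (9,5): 15

after path 1 (1→7→6→3→4→5, push 3): res(9,5)=26
after path 2 (1→7→6→5, push 14): res(9,5)=26
after path 3 (1→7→6→9→5, push 3): res(9,5)=23
after path 4 (1→0→8→6→9→5, push 6): res(9,5)=17
after path 5 (1→2→7→6→9→5, push 2): res(9,5)=15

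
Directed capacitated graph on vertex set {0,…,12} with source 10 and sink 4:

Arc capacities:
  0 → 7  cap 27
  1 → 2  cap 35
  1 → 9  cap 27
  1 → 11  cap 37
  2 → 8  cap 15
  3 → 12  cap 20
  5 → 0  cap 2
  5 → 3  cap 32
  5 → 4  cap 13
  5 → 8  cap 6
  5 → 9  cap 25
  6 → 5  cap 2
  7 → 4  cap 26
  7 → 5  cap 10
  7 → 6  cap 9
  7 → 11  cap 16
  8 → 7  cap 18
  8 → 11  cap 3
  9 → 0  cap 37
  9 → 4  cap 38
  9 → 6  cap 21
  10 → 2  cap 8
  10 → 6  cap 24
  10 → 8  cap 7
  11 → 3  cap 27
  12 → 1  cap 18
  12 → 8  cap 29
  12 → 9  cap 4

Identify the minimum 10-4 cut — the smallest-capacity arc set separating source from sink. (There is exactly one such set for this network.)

Min-cut arcs: {(6,5), (10,2), (10,8)} (total capacity 17)

augment #1: 10→6→5→4 push 2
augment #2: 10→8→7→4 push 7
augment #3: 10→2→8→7→4 push 8
max flow = 17; residual-reachable set from 10 gives S-side
cut edges (S→T): {(6,5), (10,2), (10,8)} total cap 17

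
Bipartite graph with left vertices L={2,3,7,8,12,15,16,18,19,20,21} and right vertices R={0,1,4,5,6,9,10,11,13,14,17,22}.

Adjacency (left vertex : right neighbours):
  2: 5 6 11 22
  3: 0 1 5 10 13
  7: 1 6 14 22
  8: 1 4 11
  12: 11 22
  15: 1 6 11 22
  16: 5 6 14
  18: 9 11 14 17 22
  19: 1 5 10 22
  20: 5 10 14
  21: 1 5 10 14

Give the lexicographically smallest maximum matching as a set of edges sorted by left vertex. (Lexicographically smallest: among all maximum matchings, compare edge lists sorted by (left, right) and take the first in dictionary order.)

|M| = 10 (so the lex-smallest maximum matching has 10 edges)
process left vertices in ascending order; for each, take the smallest-labelled available neighbour that still permits 10 edges overall, or leave it unmatched if none does
lex-smallest matching: {2-5, 3-0, 7-1, 8-4, 12-11, 15-6, 16-14, 18-9, 19-22, 20-10}

Lex-smallest maximum matching: {(2,5), (3,0), (7,1), (8,4), (12,11), (15,6), (16,14), (18,9), (19,22), (20,10)}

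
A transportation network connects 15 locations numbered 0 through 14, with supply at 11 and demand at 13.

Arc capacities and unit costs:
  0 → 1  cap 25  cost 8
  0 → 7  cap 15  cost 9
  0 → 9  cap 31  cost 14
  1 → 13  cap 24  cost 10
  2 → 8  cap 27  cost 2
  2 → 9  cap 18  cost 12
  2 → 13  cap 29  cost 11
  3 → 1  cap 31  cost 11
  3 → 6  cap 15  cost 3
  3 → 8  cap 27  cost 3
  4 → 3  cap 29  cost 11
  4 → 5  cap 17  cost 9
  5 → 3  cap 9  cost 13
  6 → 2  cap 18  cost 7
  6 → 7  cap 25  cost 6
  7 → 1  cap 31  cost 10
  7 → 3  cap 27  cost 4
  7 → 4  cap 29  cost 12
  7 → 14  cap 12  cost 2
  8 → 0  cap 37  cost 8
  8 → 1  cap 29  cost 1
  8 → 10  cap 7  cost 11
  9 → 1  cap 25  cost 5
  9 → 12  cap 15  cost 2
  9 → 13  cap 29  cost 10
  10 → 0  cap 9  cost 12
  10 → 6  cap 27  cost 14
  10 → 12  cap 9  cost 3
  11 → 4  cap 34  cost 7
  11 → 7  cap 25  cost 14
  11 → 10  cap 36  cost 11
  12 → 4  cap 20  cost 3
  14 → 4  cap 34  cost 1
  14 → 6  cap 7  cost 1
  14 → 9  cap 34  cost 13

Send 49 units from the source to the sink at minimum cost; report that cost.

shortest-cost path #1: 11→4→3→8→1→13 push 24 @ unit cost 32 (adds 768)
shortest-cost path #2: 11→7→14→6→2→13 push 7 @ unit cost 35 (adds 245)
shortest-cost path #3: 11→7→14→9→13 push 5 @ unit cost 39 (adds 195)
shortest-cost path #4: 11→4→3→6→2→13 push 5 @ unit cost 39 (adds 195)
shortest-cost path #5: 11→7→3→6→2→13 push 6 @ unit cost 39 (adds 234)
shortest-cost path #6: 11→7→3→6→14→9→13 push 2 @ unit cost 43 (adds 86)
total cost = 1723

Minimum cost for 49 units: 1723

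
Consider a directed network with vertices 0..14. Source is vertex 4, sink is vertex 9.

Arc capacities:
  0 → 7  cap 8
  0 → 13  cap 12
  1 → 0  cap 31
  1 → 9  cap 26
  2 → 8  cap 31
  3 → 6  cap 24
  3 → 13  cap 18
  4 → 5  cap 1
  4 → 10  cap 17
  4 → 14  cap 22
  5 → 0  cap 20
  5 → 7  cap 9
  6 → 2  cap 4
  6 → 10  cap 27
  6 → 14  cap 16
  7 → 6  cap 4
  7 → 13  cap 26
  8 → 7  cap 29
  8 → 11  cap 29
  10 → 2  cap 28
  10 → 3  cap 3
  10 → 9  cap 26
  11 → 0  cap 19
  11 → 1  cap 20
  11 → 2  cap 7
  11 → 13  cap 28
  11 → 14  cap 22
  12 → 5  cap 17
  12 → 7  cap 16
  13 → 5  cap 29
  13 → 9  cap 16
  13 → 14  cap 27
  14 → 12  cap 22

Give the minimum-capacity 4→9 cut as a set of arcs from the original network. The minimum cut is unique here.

Min-cut arcs: {(4,10), (7,6), (13,9)} (total capacity 37)

augment #1: 4→10→9 push 17
augment #2: 4→5→0→13→9 push 1
augment #3: 4→14→12→7→13→9 push 15
augment #4: 4→14→12→7→6→10→9 push 1
augment #5: 4→14→12→5→7→6→10→9 push 3
max flow = 37; residual-reachable set from 4 gives S-side
cut edges (S→T): {(4,10), (7,6), (13,9)} total cap 37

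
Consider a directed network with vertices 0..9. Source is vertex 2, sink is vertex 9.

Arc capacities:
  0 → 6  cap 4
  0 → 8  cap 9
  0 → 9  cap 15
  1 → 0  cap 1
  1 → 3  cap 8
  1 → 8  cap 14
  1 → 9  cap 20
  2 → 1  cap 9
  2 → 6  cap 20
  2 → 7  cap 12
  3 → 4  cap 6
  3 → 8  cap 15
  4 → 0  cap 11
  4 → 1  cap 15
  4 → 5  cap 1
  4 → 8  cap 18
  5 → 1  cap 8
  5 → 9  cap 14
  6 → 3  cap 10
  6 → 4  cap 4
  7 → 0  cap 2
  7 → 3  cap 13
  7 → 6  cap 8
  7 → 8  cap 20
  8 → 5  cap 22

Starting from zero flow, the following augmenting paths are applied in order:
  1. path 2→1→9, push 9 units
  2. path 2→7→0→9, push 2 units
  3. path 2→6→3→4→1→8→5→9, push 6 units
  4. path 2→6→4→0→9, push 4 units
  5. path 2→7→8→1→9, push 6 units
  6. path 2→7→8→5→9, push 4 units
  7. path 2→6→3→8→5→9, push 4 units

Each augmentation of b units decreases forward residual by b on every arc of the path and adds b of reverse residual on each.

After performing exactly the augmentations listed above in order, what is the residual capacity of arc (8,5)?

after path 1 (2→1→9, push 9): res(8,5)=22
after path 2 (2→7→0→9, push 2): res(8,5)=22
after path 3 (2→6→3→4→1→8→5→9, push 6): res(8,5)=16
after path 4 (2→6→4→0→9, push 4): res(8,5)=16
after path 5 (2→7→8→1→9, push 6): res(8,5)=16
after path 6 (2→7→8→5→9, push 4): res(8,5)=12
after path 7 (2→6→3→8→5→9, push 4): res(8,5)=8

Residual capacity of (8,5): 8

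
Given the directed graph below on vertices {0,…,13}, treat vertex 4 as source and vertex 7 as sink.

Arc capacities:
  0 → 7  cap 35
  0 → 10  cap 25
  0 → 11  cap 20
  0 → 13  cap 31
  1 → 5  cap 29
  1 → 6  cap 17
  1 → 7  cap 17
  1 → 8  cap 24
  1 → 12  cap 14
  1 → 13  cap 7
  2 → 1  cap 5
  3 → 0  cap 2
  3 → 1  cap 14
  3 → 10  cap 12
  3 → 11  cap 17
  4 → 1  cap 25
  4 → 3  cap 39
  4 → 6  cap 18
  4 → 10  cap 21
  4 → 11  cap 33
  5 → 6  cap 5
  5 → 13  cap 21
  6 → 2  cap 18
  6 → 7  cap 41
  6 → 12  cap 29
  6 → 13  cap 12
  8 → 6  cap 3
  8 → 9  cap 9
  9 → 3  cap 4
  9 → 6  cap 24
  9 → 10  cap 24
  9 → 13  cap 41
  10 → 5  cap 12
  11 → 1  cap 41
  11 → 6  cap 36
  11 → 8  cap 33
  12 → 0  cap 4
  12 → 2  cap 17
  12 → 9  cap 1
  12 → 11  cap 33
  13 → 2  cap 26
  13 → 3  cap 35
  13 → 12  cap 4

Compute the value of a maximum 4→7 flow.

Maximum flow value: 64

augment #1: 4→1→7 bottleneck 17, total now 17
augment #2: 4→6→7 bottleneck 18, total now 35
augment #3: 4→1→6→7 bottleneck 8, total now 43
augment #4: 4→3→0→7 bottleneck 2, total now 45
augment #5: 4→11→6→7 bottleneck 15, total now 60
augment #6: 4→3→1→12→0→7 bottleneck 4, total now 64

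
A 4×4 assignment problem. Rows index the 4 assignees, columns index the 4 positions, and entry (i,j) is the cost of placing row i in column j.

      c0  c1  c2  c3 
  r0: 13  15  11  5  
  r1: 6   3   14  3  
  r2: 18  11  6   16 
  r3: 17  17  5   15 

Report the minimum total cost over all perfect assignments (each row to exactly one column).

Minimum assignment cost: 27

optimal assignment: row0→col3 (cost 5), row1→col0 (cost 6), row2→col1 (cost 11), row3→col2 (cost 5)
total = 5 + 6 + 11 + 5 = 27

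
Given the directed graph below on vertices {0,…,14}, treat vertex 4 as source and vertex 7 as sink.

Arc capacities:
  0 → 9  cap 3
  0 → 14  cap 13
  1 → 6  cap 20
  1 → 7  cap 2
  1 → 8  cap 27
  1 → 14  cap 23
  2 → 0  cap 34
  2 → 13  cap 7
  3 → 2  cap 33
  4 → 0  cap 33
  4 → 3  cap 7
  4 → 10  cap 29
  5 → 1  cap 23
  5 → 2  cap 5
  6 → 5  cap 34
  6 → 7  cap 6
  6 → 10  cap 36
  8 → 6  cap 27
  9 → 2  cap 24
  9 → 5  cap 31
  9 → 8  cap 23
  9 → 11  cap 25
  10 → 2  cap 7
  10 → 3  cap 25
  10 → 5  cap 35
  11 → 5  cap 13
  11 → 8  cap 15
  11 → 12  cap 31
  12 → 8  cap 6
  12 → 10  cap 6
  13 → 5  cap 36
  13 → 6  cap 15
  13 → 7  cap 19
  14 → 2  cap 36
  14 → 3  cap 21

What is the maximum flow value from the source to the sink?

augment #1: 4→3→2→13→7 bottleneck 7, total now 7
augment #2: 4→10→5→1→7 bottleneck 2, total now 9
augment #3: 4→0→9→8→6→7 bottleneck 3, total now 12
augment #4: 4→10→5→1→6→7 bottleneck 3, total now 15

Maximum flow value: 15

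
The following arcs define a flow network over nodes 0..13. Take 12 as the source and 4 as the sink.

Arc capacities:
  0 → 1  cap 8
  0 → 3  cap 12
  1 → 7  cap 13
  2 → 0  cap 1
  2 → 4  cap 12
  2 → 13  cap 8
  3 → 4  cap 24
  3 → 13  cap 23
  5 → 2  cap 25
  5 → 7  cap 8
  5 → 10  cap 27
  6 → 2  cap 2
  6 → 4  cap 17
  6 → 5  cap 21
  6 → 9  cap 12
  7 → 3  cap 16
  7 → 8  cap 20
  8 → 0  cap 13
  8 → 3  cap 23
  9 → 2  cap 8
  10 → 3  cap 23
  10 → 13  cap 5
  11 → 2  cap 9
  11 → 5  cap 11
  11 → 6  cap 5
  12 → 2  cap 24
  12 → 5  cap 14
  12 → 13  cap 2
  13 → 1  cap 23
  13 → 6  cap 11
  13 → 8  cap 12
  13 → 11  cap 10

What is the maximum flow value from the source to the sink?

augment #1: 12→2→4 bottleneck 12, total now 12
augment #2: 12→13→6→4 bottleneck 2, total now 14
augment #3: 12→2→0→3→4 bottleneck 1, total now 15
augment #4: 12→2→13→6→4 bottleneck 8, total now 23
augment #5: 12→5→7→3→4 bottleneck 8, total now 31
augment #6: 12→5→10→3→4 bottleneck 6, total now 37

Maximum flow value: 37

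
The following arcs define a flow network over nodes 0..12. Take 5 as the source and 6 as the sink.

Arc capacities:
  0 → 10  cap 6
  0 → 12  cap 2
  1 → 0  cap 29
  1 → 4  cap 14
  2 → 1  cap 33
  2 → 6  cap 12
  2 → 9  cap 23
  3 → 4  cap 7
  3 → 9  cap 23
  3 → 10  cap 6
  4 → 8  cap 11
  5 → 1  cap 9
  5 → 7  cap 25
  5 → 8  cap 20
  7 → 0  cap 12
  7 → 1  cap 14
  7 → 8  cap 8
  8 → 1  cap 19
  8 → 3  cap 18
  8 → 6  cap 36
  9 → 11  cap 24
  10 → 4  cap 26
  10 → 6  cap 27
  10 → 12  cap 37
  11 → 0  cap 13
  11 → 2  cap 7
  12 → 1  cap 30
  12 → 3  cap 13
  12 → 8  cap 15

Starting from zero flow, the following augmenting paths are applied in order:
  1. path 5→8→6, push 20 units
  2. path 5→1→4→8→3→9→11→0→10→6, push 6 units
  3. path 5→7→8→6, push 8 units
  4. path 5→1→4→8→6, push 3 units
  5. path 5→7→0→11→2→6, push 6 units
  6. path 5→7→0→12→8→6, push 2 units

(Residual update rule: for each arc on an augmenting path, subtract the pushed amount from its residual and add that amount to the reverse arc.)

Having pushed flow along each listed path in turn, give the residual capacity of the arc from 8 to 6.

Residual capacity of (8,6): 3

after path 1 (5→8→6, push 20): res(8,6)=16
after path 2 (5→1→4→8→3→9→11→0→10→6, push 6): res(8,6)=16
after path 3 (5→7→8→6, push 8): res(8,6)=8
after path 4 (5→1→4→8→6, push 3): res(8,6)=5
after path 5 (5→7→0→11→2→6, push 6): res(8,6)=5
after path 6 (5→7→0→12→8→6, push 2): res(8,6)=3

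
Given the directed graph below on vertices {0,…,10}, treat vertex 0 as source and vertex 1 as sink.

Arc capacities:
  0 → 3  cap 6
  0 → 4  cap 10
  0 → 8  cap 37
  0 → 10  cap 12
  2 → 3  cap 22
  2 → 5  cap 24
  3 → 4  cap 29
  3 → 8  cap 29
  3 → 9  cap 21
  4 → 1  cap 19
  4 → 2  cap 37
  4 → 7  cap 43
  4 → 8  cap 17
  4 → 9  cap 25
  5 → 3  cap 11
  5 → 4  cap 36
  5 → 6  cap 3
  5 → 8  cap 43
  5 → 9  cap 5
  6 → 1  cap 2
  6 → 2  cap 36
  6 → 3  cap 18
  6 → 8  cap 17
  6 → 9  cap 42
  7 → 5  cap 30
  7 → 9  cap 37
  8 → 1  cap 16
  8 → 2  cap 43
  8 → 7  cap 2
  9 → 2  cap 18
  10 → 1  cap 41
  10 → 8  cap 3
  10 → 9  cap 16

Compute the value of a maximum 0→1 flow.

Maximum flow value: 49

augment #1: 0→4→1 bottleneck 10, total now 10
augment #2: 0→8→1 bottleneck 16, total now 26
augment #3: 0→10→1 bottleneck 12, total now 38
augment #4: 0→3→4→1 bottleneck 6, total now 44
augment #5: 0→8→2→3→4→1 bottleneck 3, total now 47
augment #6: 0→8→2→5→6→1 bottleneck 2, total now 49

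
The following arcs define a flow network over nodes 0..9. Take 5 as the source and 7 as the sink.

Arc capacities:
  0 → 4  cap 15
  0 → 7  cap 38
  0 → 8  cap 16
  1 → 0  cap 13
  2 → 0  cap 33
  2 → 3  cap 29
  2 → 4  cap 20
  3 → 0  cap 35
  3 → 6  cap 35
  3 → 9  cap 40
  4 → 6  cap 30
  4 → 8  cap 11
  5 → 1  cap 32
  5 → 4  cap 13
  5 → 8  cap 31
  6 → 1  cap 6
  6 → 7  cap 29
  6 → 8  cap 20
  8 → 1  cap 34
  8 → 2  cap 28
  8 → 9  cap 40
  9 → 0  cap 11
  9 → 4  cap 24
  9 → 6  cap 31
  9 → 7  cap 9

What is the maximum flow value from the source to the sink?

augment #1: 5→1→0→7 bottleneck 13, total now 13
augment #2: 5→4→6→7 bottleneck 13, total now 26
augment #3: 5→8→9→7 bottleneck 9, total now 35
augment #4: 5→8→2→0→7 bottleneck 22, total now 57

Maximum flow value: 57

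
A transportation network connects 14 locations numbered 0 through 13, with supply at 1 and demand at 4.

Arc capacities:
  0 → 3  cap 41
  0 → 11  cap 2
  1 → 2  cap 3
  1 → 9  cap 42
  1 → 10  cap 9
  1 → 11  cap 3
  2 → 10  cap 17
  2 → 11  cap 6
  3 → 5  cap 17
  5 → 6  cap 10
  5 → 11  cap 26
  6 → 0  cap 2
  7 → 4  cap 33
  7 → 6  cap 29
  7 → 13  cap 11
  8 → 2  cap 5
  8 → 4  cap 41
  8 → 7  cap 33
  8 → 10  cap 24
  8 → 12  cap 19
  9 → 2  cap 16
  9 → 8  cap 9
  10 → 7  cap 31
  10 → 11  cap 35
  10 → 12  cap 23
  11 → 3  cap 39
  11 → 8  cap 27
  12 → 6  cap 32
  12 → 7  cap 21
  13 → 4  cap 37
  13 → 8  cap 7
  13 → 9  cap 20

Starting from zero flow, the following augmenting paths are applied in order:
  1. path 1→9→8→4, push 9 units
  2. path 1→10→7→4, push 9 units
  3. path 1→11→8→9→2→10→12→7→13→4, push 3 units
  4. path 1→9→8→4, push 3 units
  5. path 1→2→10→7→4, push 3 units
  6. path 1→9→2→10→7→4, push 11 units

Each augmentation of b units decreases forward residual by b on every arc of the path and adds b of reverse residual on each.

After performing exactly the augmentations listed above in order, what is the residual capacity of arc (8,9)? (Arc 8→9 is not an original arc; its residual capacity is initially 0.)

after path 1 (1→9→8→4, push 9): res(8,9)=9
after path 2 (1→10→7→4, push 9): res(8,9)=9
after path 3 (1→11→8→9→2→10→12→7→13→4, push 3): res(8,9)=6
after path 4 (1→9→8→4, push 3): res(8,9)=9
after path 5 (1→2→10→7→4, push 3): res(8,9)=9
after path 6 (1→9→2→10→7→4, push 11): res(8,9)=9

Residual capacity of (8,9): 9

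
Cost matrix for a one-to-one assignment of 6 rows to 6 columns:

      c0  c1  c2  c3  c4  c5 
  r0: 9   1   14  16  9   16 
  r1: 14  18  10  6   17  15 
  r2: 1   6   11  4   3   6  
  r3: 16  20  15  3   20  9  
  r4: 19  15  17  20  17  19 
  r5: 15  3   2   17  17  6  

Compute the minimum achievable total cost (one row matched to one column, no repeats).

Minimum assignment cost: 36

optimal assignment: row0→col1 (cost 1), row1→col3 (cost 6), row2→col0 (cost 1), row3→col5 (cost 9), row4→col4 (cost 17), row5→col2 (cost 2)
total = 1 + 6 + 1 + 9 + 17 + 2 = 36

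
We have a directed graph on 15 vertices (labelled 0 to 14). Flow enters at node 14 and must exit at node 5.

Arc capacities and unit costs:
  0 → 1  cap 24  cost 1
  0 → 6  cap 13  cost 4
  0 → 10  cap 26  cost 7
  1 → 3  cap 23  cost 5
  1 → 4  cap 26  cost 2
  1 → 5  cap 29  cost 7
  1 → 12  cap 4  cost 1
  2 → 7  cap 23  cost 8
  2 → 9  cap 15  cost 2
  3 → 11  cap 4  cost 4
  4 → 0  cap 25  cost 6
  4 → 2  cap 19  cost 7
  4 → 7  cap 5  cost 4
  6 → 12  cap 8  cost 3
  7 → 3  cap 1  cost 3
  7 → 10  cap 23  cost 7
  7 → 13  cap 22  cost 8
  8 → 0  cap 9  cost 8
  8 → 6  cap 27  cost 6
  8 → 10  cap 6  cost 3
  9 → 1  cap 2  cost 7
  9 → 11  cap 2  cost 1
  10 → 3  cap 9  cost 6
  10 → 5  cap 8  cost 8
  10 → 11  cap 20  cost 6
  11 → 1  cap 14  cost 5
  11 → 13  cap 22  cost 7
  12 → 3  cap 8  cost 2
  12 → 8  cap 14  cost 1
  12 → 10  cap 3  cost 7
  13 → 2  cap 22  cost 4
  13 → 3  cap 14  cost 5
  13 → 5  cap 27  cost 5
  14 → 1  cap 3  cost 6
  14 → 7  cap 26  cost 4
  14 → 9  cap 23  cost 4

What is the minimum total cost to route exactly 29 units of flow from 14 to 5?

shortest-cost path #1: 14→1→5 push 3 @ unit cost 13 (adds 39)
shortest-cost path #2: 14→7→13→5 push 22 @ unit cost 17 (adds 374)
shortest-cost path #3: 14→9→11→13→5 push 2 @ unit cost 17 (adds 34)
shortest-cost path #4: 14→9→1→5 push 2 @ unit cost 18 (adds 36)
total cost = 483

Minimum cost for 29 units: 483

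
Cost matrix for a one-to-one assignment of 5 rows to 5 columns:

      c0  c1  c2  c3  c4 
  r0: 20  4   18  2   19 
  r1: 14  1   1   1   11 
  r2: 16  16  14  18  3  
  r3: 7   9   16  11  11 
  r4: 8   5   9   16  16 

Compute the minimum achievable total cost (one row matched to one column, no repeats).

optimal assignment: row0→col3 (cost 2), row1→col2 (cost 1), row2→col4 (cost 3), row3→col0 (cost 7), row4→col1 (cost 5)
total = 2 + 1 + 3 + 7 + 5 = 18

Minimum assignment cost: 18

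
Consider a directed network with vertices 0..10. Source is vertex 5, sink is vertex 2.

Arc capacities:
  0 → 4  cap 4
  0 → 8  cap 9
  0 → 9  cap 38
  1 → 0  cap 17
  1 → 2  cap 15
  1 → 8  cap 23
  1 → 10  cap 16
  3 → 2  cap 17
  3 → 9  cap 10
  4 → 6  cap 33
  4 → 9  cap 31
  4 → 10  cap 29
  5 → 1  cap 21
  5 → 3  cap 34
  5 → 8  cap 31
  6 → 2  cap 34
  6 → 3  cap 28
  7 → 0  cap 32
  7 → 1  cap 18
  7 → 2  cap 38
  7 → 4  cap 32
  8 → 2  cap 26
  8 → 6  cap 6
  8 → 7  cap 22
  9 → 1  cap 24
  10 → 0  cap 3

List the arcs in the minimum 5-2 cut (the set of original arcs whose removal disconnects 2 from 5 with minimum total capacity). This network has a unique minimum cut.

Min-cut arcs: {(3,2), (3,9), (5,1), (5,8)} (total capacity 79)

augment #1: 5→1→2 push 15
augment #2: 5→3→2 push 17
augment #3: 5→8→2 push 26
augment #4: 5→8→6→2 push 5
augment #5: 5→1→8→6→2 push 1
augment #6: 5→1→8→7→2 push 5
augment #7: 5→3→9→1→8→7→2 push 10
max flow = 79; residual-reachable set from 5 gives S-side
cut edges (S→T): {(3,2), (3,9), (5,1), (5,8)} total cap 79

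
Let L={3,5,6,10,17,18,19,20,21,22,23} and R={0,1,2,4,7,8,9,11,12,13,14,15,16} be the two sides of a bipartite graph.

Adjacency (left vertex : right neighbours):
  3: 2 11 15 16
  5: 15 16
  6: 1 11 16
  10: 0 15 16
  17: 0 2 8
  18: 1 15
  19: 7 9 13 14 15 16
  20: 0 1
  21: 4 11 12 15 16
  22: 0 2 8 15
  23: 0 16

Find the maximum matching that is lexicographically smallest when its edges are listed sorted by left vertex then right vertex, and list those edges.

|M| = 9 (so the lex-smallest maximum matching has 9 edges)
process left vertices in ascending order; for each, take the smallest-labelled available neighbour that still permits 9 edges overall, or leave it unmatched if none does
lex-smallest matching: {3-2, 5-15, 6-11, 10-0, 17-8, 18-1, 19-7, 21-4, 23-16}

Lex-smallest maximum matching: {(3,2), (5,15), (6,11), (10,0), (17,8), (18,1), (19,7), (21,4), (23,16)}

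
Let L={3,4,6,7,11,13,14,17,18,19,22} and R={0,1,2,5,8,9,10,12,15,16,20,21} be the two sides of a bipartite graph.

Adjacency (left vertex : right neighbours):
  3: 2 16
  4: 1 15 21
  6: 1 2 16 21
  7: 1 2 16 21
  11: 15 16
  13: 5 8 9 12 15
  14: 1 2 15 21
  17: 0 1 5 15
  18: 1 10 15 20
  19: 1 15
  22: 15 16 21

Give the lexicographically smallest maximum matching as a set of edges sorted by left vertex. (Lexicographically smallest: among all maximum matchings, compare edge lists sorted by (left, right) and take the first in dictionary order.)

|M| = 8 (so the lex-smallest maximum matching has 8 edges)
process left vertices in ascending order; for each, take the smallest-labelled available neighbour that still permits 8 edges overall, or leave it unmatched if none does
lex-smallest matching: {3-2, 4-1, 6-16, 7-21, 11-15, 13-5, 17-0, 18-10}

Lex-smallest maximum matching: {(3,2), (4,1), (6,16), (7,21), (11,15), (13,5), (17,0), (18,10)}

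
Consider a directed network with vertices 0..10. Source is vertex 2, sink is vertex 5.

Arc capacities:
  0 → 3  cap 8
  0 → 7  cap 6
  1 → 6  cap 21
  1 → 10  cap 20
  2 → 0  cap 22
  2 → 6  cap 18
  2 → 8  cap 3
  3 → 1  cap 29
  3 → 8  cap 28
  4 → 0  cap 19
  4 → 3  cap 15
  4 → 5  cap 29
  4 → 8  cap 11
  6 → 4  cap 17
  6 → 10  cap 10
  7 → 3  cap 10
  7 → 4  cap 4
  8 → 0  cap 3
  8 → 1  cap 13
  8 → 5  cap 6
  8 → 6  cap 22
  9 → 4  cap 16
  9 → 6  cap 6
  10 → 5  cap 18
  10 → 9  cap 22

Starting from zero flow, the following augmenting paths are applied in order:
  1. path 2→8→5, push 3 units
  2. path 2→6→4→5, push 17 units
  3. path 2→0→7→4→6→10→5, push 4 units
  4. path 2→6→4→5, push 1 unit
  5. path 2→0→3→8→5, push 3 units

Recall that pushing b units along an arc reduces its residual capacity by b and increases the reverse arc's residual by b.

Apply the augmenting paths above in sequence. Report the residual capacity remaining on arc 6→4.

after path 1 (2→8→5, push 3): res(6,4)=17
after path 2 (2→6→4→5, push 17): res(6,4)=0
after path 3 (2→0→7→4→6→10→5, push 4): res(6,4)=4
after path 4 (2→6→4→5, push 1): res(6,4)=3
after path 5 (2→0→3→8→5, push 3): res(6,4)=3

Residual capacity of (6,4): 3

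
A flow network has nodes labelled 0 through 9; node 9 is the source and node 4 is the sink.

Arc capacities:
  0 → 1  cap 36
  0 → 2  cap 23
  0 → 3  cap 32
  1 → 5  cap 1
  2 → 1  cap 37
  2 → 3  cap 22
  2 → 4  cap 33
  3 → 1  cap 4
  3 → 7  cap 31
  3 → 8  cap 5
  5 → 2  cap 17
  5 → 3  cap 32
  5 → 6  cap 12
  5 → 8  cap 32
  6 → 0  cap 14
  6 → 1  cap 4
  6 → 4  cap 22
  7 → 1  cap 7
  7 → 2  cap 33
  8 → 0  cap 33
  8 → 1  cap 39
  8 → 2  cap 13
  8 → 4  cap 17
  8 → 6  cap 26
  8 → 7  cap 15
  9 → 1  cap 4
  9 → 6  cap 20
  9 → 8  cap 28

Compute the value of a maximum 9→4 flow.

augment #1: 9→6→4 bottleneck 20, total now 20
augment #2: 9→8→4 bottleneck 17, total now 37
augment #3: 9→8→2→4 bottleneck 11, total now 48
augment #4: 9→1→5→2→4 bottleneck 1, total now 49

Maximum flow value: 49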